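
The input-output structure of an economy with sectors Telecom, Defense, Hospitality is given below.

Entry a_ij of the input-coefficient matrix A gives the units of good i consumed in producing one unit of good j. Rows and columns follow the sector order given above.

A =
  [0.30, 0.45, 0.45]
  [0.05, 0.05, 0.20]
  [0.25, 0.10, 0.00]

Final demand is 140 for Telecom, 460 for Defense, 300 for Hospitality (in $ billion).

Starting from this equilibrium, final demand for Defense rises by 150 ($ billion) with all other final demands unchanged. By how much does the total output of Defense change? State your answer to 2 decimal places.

Δx_D = 177.36

I − A =
  [   0.70    -0.45    -0.45]
  [  -0.05     0.95    -0.20]
  [  -0.25    -0.10     1.00]
Cofactors of I−A, C_ij = (−1)^(i+j)·(minor ij) (rows/columns in the sector order above):
  C_11 = (0.95)(1.00) − (-0.20)(-0.10) = 0.9300
  C_12 = −[(-0.05)(1.00) − (-0.20)(-0.25)] = 0.1000
  C_13 = (-0.05)(-0.10) − (0.95)(-0.25) = 0.2425
  C_21 = −[(-0.45)(1.00) − (-0.45)(-0.10)] = 0.4950
  C_22 = (0.70)(1.00) − (-0.45)(-0.25) = 0.5875
  C_23 = −[(0.70)(-0.10) − (-0.45)(-0.25)] = 0.1825
  C_31 = (-0.45)(-0.20) − (-0.45)(0.95) = 0.5175
  C_32 = −[(0.70)(-0.20) − (-0.45)(-0.05)] = 0.1625
  C_33 = (0.70)(0.95) − (-0.45)(-0.05) = 0.6425
det(I−A) = Σ_j (I−A)_1j·C_1j = (0.70)(0.9300) + (-0.45)(0.1000) + (-0.45)(0.2425) = 0.496875
adj(I−A) = Cᵀ =
  [ 0.9300   0.4950   0.5175]
  [ 0.1000   0.5875   0.1625]
  [ 0.2425   0.1825   0.6425]
(I − A)⁻¹ = adj(I−A) / det(I−A) ≈
  [   1.8717     0.9962     1.0415]
  [   0.2013     1.1824     0.3270]
  [   0.4881     0.3673     1.2931]
Δx = (I − A)⁻¹ Δd with Δd having +150 in the Defense component and 0 elsewhere.
So Δx_D = L_DD · (+150), where L_DD = adj(I−A)_DD / det(I−A) = 0.5875 / 0.496875.
Δx_D = 0.5875 × (+150) / 0.496875 = 88.125 / 0.496875 ≈ 177.36.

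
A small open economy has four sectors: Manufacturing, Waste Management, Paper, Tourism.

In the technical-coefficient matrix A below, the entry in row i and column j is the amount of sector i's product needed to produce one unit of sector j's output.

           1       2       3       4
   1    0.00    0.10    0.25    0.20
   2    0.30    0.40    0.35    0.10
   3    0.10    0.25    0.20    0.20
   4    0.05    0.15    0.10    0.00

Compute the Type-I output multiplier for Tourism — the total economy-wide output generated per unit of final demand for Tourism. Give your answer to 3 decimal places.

m_4 = 3.070

I − A =
  [   1.00    -0.10    -0.25    -0.20]
  [  -0.30     0.60    -0.35    -0.10]
  [  -0.10    -0.25     0.80    -0.20]
  [  -0.05    -0.15    -0.10     1.00]
Compute the cofactors C_ij = (−1)^(i+j)·(3×3 minor ij) of I−A; the adjugate is their transpose:
adj(I−A) = Cᵀ =
  [ 0.355500   0.177000   0.204750   0.129750]
  [ 0.277500   0.742500   0.438750   0.217500]
  [ 0.149750   0.291500   0.539500   0.167000]
  [ 0.074375   0.149375   0.130000   0.331250]
det(I−A) = Σ_j (I−A)_1j·C_1j = (1.00)(0.355500) + (-0.10)(0.277500) + (-0.25)(0.149750) + (-0.20)(0.074375) = 0.2754375
(I − A)⁻¹ = adj(I−A) / det(I−A) ≈
  [   1.2907     0.6426     0.7434     0.4711]
  [   1.0075     2.6957     1.5929     0.7897]
  [   0.5437     1.0583     1.9587     0.6063]
  [   0.2700     0.5423     0.4720     1.2026]
The output multiplier for sector j is the column-j sum of the Leontief inverse (I − A)⁻¹ = adj(I−A) / det(I−A).
Column 4 of adj(I−A): (0.129750, 0.217500, 0.167000, 0.331250); det(I−A) = 0.2754375.
m_4 = (0.129750 + 0.217500 + 0.167000 + 0.331250) / 0.2754375 = 0.8455 / 0.2754375 ≈ 3.070.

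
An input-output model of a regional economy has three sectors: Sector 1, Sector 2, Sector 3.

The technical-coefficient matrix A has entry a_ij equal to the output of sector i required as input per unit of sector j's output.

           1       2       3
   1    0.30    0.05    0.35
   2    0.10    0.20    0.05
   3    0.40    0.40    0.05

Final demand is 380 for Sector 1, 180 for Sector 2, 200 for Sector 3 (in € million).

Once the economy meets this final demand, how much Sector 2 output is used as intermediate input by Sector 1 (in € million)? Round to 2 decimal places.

I − A =
  [   0.70    -0.05    -0.35]
  [  -0.10     0.80    -0.05]
  [  -0.40    -0.40     0.95]
Cofactors of I−A, C_ij = (−1)^(i+j)·(minor ij) (rows/columns in the sector order above):
  C_11 = (0.80)(0.95) − (-0.05)(-0.40) = 0.7400
  C_12 = −[(-0.10)(0.95) − (-0.05)(-0.40)] = 0.1150
  C_13 = (-0.10)(-0.40) − (0.80)(-0.40) = 0.3600
  C_21 = −[(-0.05)(0.95) − (-0.35)(-0.40)] = 0.1875
  C_22 = (0.70)(0.95) − (-0.35)(-0.40) = 0.5250
  C_23 = −[(0.70)(-0.40) − (-0.05)(-0.40)] = 0.3000
  C_31 = (-0.05)(-0.05) − (-0.35)(0.80) = 0.2825
  C_32 = −[(0.70)(-0.05) − (-0.35)(-0.10)] = 0.0700
  C_33 = (0.70)(0.80) − (-0.05)(-0.10) = 0.5550
det(I−A) = Σ_j (I−A)_1j·C_1j = (0.70)(0.7400) + (-0.05)(0.1150) + (-0.35)(0.3600) = 0.38625
adj(I−A) = Cᵀ =
  [ 0.7400   0.1875   0.2825]
  [ 0.1150   0.5250   0.0700]
  [ 0.3600   0.3000   0.5550]
(I − A)⁻¹ = adj(I−A) / det(I−A) ≈
  [   1.9159     0.4854     0.7314]
  [   0.2977     1.3592     0.1812]
  [   0.9320     0.7767     1.4369]
First solve x = (I − A)⁻¹ d = adj(I−A)·d / det(I−A); in particular x_1 = (0.7400·380 + 0.1875·180 + 0.2825·200) / 0.38625 = 371.45 / 0.38625 ≈ 961.6828.
Intermediate flow from 2 to 1: z_21 = a_21 · x_1 = 0.10 × 371.45 / 0.38625 = 37.145 / 0.38625 ≈ 96.17.

z_21 = 96.17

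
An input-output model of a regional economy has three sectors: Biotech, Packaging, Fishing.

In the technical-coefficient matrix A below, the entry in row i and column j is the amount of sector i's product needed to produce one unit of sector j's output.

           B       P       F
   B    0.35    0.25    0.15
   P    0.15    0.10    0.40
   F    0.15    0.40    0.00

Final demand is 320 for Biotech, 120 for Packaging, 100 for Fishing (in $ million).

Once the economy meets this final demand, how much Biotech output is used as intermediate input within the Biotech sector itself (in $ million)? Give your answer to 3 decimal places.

I − A =
  [   0.65    -0.25    -0.15]
  [  -0.15     0.90    -0.40]
  [  -0.15    -0.40     1.00]
Cofactors of I−A, C_ij = (−1)^(i+j)·(minor ij) (rows/columns in the sector order above):
  C_11 = (0.90)(1.00) − (-0.40)(-0.40) = 0.7400
  C_12 = −[(-0.15)(1.00) − (-0.40)(-0.15)] = 0.2100
  C_13 = (-0.15)(-0.40) − (0.90)(-0.15) = 0.1950
  C_21 = −[(-0.25)(1.00) − (-0.15)(-0.40)] = 0.3100
  C_22 = (0.65)(1.00) − (-0.15)(-0.15) = 0.6275
  C_23 = −[(0.65)(-0.40) − (-0.25)(-0.15)] = 0.2975
  C_31 = (-0.25)(-0.40) − (-0.15)(0.90) = 0.2350
  C_32 = −[(0.65)(-0.40) − (-0.15)(-0.15)] = 0.2825
  C_33 = (0.65)(0.90) − (-0.25)(-0.15) = 0.5475
det(I−A) = Σ_j (I−A)_1j·C_1j = (0.65)(0.7400) + (-0.25)(0.2100) + (-0.15)(0.1950) = 0.39925
adj(I−A) = Cᵀ =
  [ 0.7400   0.3100   0.2350]
  [ 0.2100   0.6275   0.2825]
  [ 0.1950   0.2975   0.5475]
(I − A)⁻¹ = adj(I−A) / det(I−A) ≈
  [   1.8535     0.7765     0.5886]
  [   0.5260     1.5717     0.7076]
  [   0.4884     0.7451     1.3713]
First solve x = (I − A)⁻¹ d = adj(I−A)·d / det(I−A); in particular x_B = (0.7400·320 + 0.3100·120 + 0.2350·100) / 0.39925 = 297.50 / 0.39925 ≈ 745.14715.
Intermediate flow from B to B: z_BB = a_BB · x_B = 0.35 × 297.50 / 0.39925 = 104.125 / 0.39925 ≈ 260.802.

z_BB = 260.802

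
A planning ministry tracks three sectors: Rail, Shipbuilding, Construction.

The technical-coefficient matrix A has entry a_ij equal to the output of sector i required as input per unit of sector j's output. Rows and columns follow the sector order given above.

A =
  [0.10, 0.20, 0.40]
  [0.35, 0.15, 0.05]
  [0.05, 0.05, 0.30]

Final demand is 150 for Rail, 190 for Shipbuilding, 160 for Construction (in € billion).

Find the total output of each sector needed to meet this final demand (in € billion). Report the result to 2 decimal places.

I − A =
  [   0.90    -0.20    -0.40]
  [  -0.35     0.85    -0.05]
  [  -0.05    -0.05     0.70]
Cofactors of I−A, C_ij = (−1)^(i+j)·(minor ij) (rows/columns in the sector order above):
  C_11 = (0.85)(0.70) − (-0.05)(-0.05) = 0.5925
  C_12 = −[(-0.35)(0.70) − (-0.05)(-0.05)] = 0.2475
  C_13 = (-0.35)(-0.05) − (0.85)(-0.05) = 0.0600
  C_21 = −[(-0.20)(0.70) − (-0.40)(-0.05)] = 0.1600
  C_22 = (0.90)(0.70) − (-0.40)(-0.05) = 0.6100
  C_23 = −[(0.90)(-0.05) − (-0.20)(-0.05)] = 0.0550
  C_31 = (-0.20)(-0.05) − (-0.40)(0.85) = 0.3500
  C_32 = −[(0.90)(-0.05) − (-0.40)(-0.35)] = 0.1850
  C_33 = (0.90)(0.85) − (-0.20)(-0.35) = 0.6950
det(I−A) = Σ_j (I−A)_1j·C_1j = (0.90)(0.5925) + (-0.20)(0.2475) + (-0.40)(0.0600) = 0.45975
adj(I−A) = Cᵀ =
  [ 0.5925   0.1600   0.3500]
  [ 0.2475   0.6100   0.1850]
  [ 0.0600   0.0550   0.6950]
(I − A)⁻¹ = adj(I−A) / det(I−A) ≈
  [   1.2887     0.3480     0.7613]
  [   0.5383     1.3268     0.4024]
  [   0.1305     0.1196     1.5117]
x = (I − A)⁻¹ d = adj(I−A)·d / det(I−A), with det(I−A) = 0.45975:
  x_R = (0.5925·150 + 0.1600·190 + 0.3500·160) / 0.45975 = 175.275 / 0.45975 ≈ 381.24
  x_S = (0.2475·150 + 0.6100·190 + 0.1850·160) / 0.45975 = 182.625 / 0.45975 ≈ 397.23
  x_C = (0.0600·150 + 0.0550·190 + 0.6950·160) / 0.45975 = 130.65 / 0.45975 ≈ 284.18

x_R = 381.24, x_S = 397.23, x_C = 284.18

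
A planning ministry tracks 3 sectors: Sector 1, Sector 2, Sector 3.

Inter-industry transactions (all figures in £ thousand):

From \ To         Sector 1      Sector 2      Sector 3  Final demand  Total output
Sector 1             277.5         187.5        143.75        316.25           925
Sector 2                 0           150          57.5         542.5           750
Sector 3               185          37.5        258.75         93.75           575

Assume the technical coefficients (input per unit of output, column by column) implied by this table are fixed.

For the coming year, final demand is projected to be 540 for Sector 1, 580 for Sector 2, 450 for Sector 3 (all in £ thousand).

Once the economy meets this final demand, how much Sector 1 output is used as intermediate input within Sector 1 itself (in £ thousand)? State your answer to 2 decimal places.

Technical coefficients a_ij = z_ij / X_j:
  a_11 = 277.5/925 = 0.30, a_21 = 0/925 = 0.00, a_31 = 185/925 = 0.20
  a_12 = 187.5/750 = 0.25, a_22 = 150/750 = 0.20, a_32 = 37.5/750 = 0.05
  a_13 = 143.75/575 = 0.25, a_23 = 57.5/575 = 0.10, a_33 = 258.75/575 = 0.45
I − A =
  [   0.70    -0.25    -0.25]
  [   0.00     0.80    -0.10]
  [  -0.20    -0.05     0.55]
Cofactors of I−A, C_ij = (−1)^(i+j)·(minor ij) (rows/columns in the sector order above):
  C_11 = (0.80)(0.55) − (-0.10)(-0.05) = 0.4350
  C_12 = −[(0.00)(0.55) − (-0.10)(-0.20)] = 0.0200
  C_13 = (0.00)(-0.05) − (0.80)(-0.20) = 0.1600
  C_21 = −[(-0.25)(0.55) − (-0.25)(-0.05)] = 0.1500
  C_22 = (0.70)(0.55) − (-0.25)(-0.20) = 0.3350
  C_23 = −[(0.70)(-0.05) − (-0.25)(-0.20)] = 0.0850
  C_31 = (-0.25)(-0.10) − (-0.25)(0.80) = 0.2250
  C_32 = −[(0.70)(-0.10) − (-0.25)(0.00)] = 0.0700
  C_33 = (0.70)(0.80) − (-0.25)(0.00) = 0.5600
det(I−A) = Σ_j (I−A)_1j·C_1j = (0.70)(0.4350) + (-0.25)(0.0200) + (-0.25)(0.1600) = 0.2595
adj(I−A) = Cᵀ =
  [ 0.4350   0.1500   0.2250]
  [ 0.0200   0.3350   0.0700]
  [ 0.1600   0.0850   0.5600]
(I − A)⁻¹ = adj(I−A) / det(I−A) ≈
  [   1.6763     0.5780     0.8671]
  [   0.0771     1.2909     0.2697]
  [   0.6166     0.3276     2.1580]
First solve x = (I − A)⁻¹ d = adj(I−A)·d / det(I−A); in particular x_1 = (0.4350·540 + 0.1500·580 + 0.2250·450) / 0.2595 = 423.15 / 0.2595 ≈ 1630.6358.
Intermediate flow from 1 to 1: z_11 = a_11 · x_1 = 0.30 × 423.15 / 0.2595 = 126.945 / 0.2595 ≈ 489.19.

z_11 = 489.19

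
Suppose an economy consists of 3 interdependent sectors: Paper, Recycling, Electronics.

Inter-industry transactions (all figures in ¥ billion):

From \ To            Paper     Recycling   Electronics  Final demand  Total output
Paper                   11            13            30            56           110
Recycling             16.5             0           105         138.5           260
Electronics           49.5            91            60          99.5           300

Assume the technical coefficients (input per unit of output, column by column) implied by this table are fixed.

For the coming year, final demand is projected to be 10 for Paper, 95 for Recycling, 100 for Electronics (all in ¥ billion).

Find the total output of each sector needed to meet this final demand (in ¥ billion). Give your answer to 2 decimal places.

Technical coefficients a_ij = z_ij / X_j:
  a_11 = 11/110 = 0.10, a_21 = 16.5/110 = 0.15, a_31 = 49.5/110 = 0.45
  a_12 = 13/260 = 0.05, a_22 = 0/260 = 0.00, a_32 = 91/260 = 0.35
  a_13 = 30/300 = 0.10, a_23 = 105/300 = 0.35, a_33 = 60/300 = 0.20
I − A =
  [   0.90    -0.05    -0.10]
  [  -0.15     1.00    -0.35]
  [  -0.45    -0.35     0.80]
Cofactors of I−A, C_ij = (−1)^(i+j)·(minor ij) (rows/columns in the sector order above):
  C_11 = (1.00)(0.80) − (-0.35)(-0.35) = 0.6775
  C_12 = −[(-0.15)(0.80) − (-0.35)(-0.45)] = 0.2775
  C_13 = (-0.15)(-0.35) − (1.00)(-0.45) = 0.5025
  C_21 = −[(-0.05)(0.80) − (-0.10)(-0.35)] = 0.0750
  C_22 = (0.90)(0.80) − (-0.10)(-0.45) = 0.6750
  C_23 = −[(0.90)(-0.35) − (-0.05)(-0.45)] = 0.3375
  C_31 = (-0.05)(-0.35) − (-0.10)(1.00) = 0.1175
  C_32 = −[(0.90)(-0.35) − (-0.10)(-0.15)] = 0.3300
  C_33 = (0.90)(1.00) − (-0.05)(-0.15) = 0.8925
det(I−A) = Σ_j (I−A)_1j·C_1j = (0.90)(0.6775) + (-0.05)(0.2775) + (-0.10)(0.5025) = 0.545625
adj(I−A) = Cᵀ =
  [ 0.6775   0.0750   0.1175]
  [ 0.2775   0.6750   0.3300]
  [ 0.5025   0.3375   0.8925]
(I − A)⁻¹ = adj(I−A) / det(I−A) ≈
  [   1.2417     0.1375     0.2153]
  [   0.5086     1.2371     0.6048]
  [   0.9210     0.6186     1.6357]
x = (I − A)⁻¹ d = adj(I−A)·d / det(I−A), with det(I−A) = 0.545625:
  x_1 = (0.6775·10 + 0.0750·95 + 0.1175·100) / 0.545625 = 25.65 / 0.545625 ≈ 47.01
  x_2 = (0.2775·10 + 0.6750·95 + 0.3300·100) / 0.545625 = 99.90 / 0.545625 ≈ 183.09
  x_3 = (0.5025·10 + 0.3375·95 + 0.8925·100) / 0.545625 = 126.3375 / 0.545625 ≈ 231.55

x_1 = 47.01, x_2 = 183.09, x_3 = 231.55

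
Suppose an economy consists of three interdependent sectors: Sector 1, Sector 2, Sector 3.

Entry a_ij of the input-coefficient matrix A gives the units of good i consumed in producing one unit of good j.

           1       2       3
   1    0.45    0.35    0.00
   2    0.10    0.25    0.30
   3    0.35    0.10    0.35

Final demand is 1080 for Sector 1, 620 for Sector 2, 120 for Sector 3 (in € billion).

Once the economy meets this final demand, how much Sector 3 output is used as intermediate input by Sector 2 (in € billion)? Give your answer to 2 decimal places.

z_32 = 221.24

I − A =
  [   0.55    -0.35     0.00]
  [  -0.10     0.75    -0.30]
  [  -0.35    -0.10     0.65]
Cofactors of I−A, C_ij = (−1)^(i+j)·(minor ij) (rows/columns in the sector order above):
  C_11 = (0.75)(0.65) − (-0.30)(-0.10) = 0.4575
  C_12 = −[(-0.10)(0.65) − (-0.30)(-0.35)] = 0.1700
  C_13 = (-0.10)(-0.10) − (0.75)(-0.35) = 0.2725
  C_21 = −[(-0.35)(0.65) − (0.00)(-0.10)] = 0.2275
  C_22 = (0.55)(0.65) − (0.00)(-0.35) = 0.3575
  C_23 = −[(0.55)(-0.10) − (-0.35)(-0.35)] = 0.1775
  C_31 = (-0.35)(-0.30) − (0.00)(0.75) = 0.1050
  C_32 = −[(0.55)(-0.30) − (0.00)(-0.10)] = 0.1650
  C_33 = (0.55)(0.75) − (-0.35)(-0.10) = 0.3775
det(I−A) = Σ_j (I−A)_1j·C_1j = (0.55)(0.4575) + (-0.35)(0.1700) + (0.00)(0.2725) = 0.192125
adj(I−A) = Cᵀ =
  [ 0.4575   0.2275   0.1050]
  [ 0.1700   0.3575   0.1650]
  [ 0.2725   0.1775   0.3775]
(I − A)⁻¹ = adj(I−A) / det(I−A) ≈
  [   2.3813     1.1841     0.5465]
  [   0.8848     1.8608     0.8588]
  [   1.4183     0.9239     1.9649]
First solve x = (I − A)⁻¹ d = adj(I−A)·d / det(I−A); in particular x_2 = (0.1700·1080 + 0.3575·620 + 0.1650·120) / 0.192125 = 425.05 / 0.192125 ≈ 2212.3617.
Intermediate flow from 3 to 2: z_32 = a_32 · x_2 = 0.10 × 425.05 / 0.192125 = 42.505 / 0.192125 ≈ 221.24.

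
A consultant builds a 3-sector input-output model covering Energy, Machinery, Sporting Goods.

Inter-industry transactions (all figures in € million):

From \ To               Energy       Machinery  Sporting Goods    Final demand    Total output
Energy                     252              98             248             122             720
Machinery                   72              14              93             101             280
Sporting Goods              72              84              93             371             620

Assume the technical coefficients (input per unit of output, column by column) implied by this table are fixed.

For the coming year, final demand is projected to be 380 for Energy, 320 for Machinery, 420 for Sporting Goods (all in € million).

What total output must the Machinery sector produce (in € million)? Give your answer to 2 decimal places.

Technical coefficients a_ij = z_ij / X_j:
  a_11 = 252/720 = 0.35, a_21 = 72/720 = 0.10, a_31 = 72/720 = 0.10
  a_12 = 98/280 = 0.35, a_22 = 14/280 = 0.05, a_32 = 84/280 = 0.30
  a_13 = 248/620 = 0.40, a_23 = 93/620 = 0.15, a_33 = 93/620 = 0.15
I − A =
  [   0.65    -0.35    -0.40]
  [  -0.10     0.95    -0.15]
  [  -0.10    -0.30     0.85]
Cofactors of I−A, C_ij = (−1)^(i+j)·(minor ij) (rows/columns in the sector order above):
  C_11 = (0.95)(0.85) − (-0.15)(-0.30) = 0.7625
  C_12 = −[(-0.10)(0.85) − (-0.15)(-0.10)] = 0.1000
  C_13 = (-0.10)(-0.30) − (0.95)(-0.10) = 0.1250
  C_21 = −[(-0.35)(0.85) − (-0.40)(-0.30)] = 0.4175
  C_22 = (0.65)(0.85) − (-0.40)(-0.10) = 0.5125
  C_23 = −[(0.65)(-0.30) − (-0.35)(-0.10)] = 0.2300
  C_31 = (-0.35)(-0.15) − (-0.40)(0.95) = 0.4325
  C_32 = −[(0.65)(-0.15) − (-0.40)(-0.10)] = 0.1375
  C_33 = (0.65)(0.95) − (-0.35)(-0.10) = 0.5825
det(I−A) = Σ_j (I−A)_1j·C_1j = (0.65)(0.7625) + (-0.35)(0.1000) + (-0.40)(0.1250) = 0.410625
adj(I−A) = Cᵀ =
  [ 0.7625   0.4175   0.4325]
  [ 0.1000   0.5125   0.1375]
  [ 0.1250   0.2300   0.5825]
(I − A)⁻¹ = adj(I−A) / det(I−A) ≈
  [   1.8569     1.0167     1.0533]
  [   0.2435     1.2481     0.3349]
  [   0.3044     0.5601     1.4186]
x = (I − A)⁻¹ d = adj(I−A)·d / det(I−A), with det(I−A) = 0.410625:
  x_1 = (0.7625·380 + 0.4175·320 + 0.4325·420) / 0.410625 = 605.00 / 0.410625 ≈ 1473.36
  x_2 = (0.1000·380 + 0.5125·320 + 0.1375·420) / 0.410625 = 259.75 / 0.410625 ≈ 632.57
  x_3 = (0.1250·380 + 0.2300·320 + 0.5825·420) / 0.410625 = 365.75 / 0.410625 ≈ 890.72

x_2 = 632.57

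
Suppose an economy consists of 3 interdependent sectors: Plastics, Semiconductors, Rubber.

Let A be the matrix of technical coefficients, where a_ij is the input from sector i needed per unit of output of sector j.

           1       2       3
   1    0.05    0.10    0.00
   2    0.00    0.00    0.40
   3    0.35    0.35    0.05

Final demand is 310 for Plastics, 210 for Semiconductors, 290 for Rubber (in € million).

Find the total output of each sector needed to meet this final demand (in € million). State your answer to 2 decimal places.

I − A =
  [   0.95    -0.10     0.00]
  [   0.00     1.00    -0.40]
  [  -0.35    -0.35     0.95]
Cofactors of I−A, C_ij = (−1)^(i+j)·(minor ij) (rows/columns in the sector order above):
  C_11 = (1.00)(0.95) − (-0.40)(-0.35) = 0.8100
  C_12 = −[(0.00)(0.95) − (-0.40)(-0.35)] = 0.1400
  C_13 = (0.00)(-0.35) − (1.00)(-0.35) = 0.3500
  C_21 = −[(-0.10)(0.95) − (0.00)(-0.35)] = 0.0950
  C_22 = (0.95)(0.95) − (0.00)(-0.35) = 0.9025
  C_23 = −[(0.95)(-0.35) − (-0.10)(-0.35)] = 0.3675
  C_31 = (-0.10)(-0.40) − (0.00)(1.00) = 0.0400
  C_32 = −[(0.95)(-0.40) − (0.00)(0.00)] = 0.3800
  C_33 = (0.95)(1.00) − (-0.10)(0.00) = 0.9500
det(I−A) = Σ_j (I−A)_1j·C_1j = (0.95)(0.8100) + (-0.10)(0.1400) + (0.00)(0.3500) = 0.7555
adj(I−A) = Cᵀ =
  [ 0.8100   0.0950   0.0400]
  [ 0.1400   0.9025   0.3800]
  [ 0.3500   0.3675   0.9500]
(I − A)⁻¹ = adj(I−A) / det(I−A) ≈
  [   1.0721     0.1257     0.0529]
  [   0.1853     1.1946     0.5030]
  [   0.4633     0.4864     1.2574]
x = (I − A)⁻¹ d = adj(I−A)·d / det(I−A), with det(I−A) = 0.7555:
  x_1 = (0.8100·310 + 0.0950·210 + 0.0400·290) / 0.7555 = 282.65 / 0.7555 ≈ 374.12
  x_2 = (0.1400·310 + 0.9025·210 + 0.3800·290) / 0.7555 = 343.125 / 0.7555 ≈ 454.17
  x_3 = (0.3500·310 + 0.3675·210 + 0.9500·290) / 0.7555 = 461.175 / 0.7555 ≈ 610.42

x_1 = 374.12, x_2 = 454.17, x_3 = 610.42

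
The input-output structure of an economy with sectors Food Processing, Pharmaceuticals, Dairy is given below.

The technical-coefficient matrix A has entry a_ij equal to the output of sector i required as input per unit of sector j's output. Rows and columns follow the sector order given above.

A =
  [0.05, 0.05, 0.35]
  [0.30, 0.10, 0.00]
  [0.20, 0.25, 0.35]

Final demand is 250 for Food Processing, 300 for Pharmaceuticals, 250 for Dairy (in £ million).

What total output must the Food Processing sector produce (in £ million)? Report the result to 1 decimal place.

I − A =
  [   0.95    -0.05    -0.35]
  [  -0.30     0.90     0.00]
  [  -0.20    -0.25     0.65]
Cofactors of I−A, C_ij = (−1)^(i+j)·(minor ij) (rows/columns in the sector order above):
  C_11 = (0.90)(0.65) − (0.00)(-0.25) = 0.5850
  C_12 = −[(-0.30)(0.65) − (0.00)(-0.20)] = 0.1950
  C_13 = (-0.30)(-0.25) − (0.90)(-0.20) = 0.2550
  C_21 = −[(-0.05)(0.65) − (-0.35)(-0.25)] = 0.1200
  C_22 = (0.95)(0.65) − (-0.35)(-0.20) = 0.5475
  C_23 = −[(0.95)(-0.25) − (-0.05)(-0.20)] = 0.2475
  C_31 = (-0.05)(0.00) − (-0.35)(0.90) = 0.3150
  C_32 = −[(0.95)(0.00) − (-0.35)(-0.30)] = 0.1050
  C_33 = (0.95)(0.90) − (-0.05)(-0.30) = 0.8400
det(I−A) = Σ_j (I−A)_1j·C_1j = (0.95)(0.5850) + (-0.05)(0.1950) + (-0.35)(0.2550) = 0.45675
adj(I−A) = Cᵀ =
  [ 0.5850   0.1200   0.3150]
  [ 0.1950   0.5475   0.1050]
  [ 0.2550   0.2475   0.8400]
(I − A)⁻¹ = adj(I−A) / det(I−A) ≈
  [   1.2808     0.2627     0.6897]
  [   0.4269     1.1987     0.2299]
  [   0.5583     0.5419     1.8391]
x = (I − A)⁻¹ d = adj(I−A)·d / det(I−A), with det(I−A) = 0.45675:
  x_F = (0.5850·250 + 0.1200·300 + 0.3150·250) / 0.45675 = 261.00 / 0.45675 ≈ 571.4
  x_P = (0.1950·250 + 0.5475·300 + 0.1050·250) / 0.45675 = 239.25 / 0.45675 ≈ 523.8
  x_D = (0.2550·250 + 0.2475·300 + 0.8400·250) / 0.45675 = 348.00 / 0.45675 ≈ 761.9

x_F = 571.4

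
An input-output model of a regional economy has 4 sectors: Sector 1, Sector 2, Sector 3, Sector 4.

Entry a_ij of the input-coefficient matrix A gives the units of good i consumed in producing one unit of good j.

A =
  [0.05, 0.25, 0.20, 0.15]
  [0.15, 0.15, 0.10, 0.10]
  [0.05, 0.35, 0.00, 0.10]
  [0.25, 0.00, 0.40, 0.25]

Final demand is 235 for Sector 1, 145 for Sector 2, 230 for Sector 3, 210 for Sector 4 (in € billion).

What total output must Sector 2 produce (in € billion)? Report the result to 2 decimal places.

I − A =
  [   0.95    -0.25    -0.20    -0.15]
  [  -0.15     0.85    -0.10    -0.10]
  [  -0.05    -0.35     1.00    -0.10]
  [  -0.25     0.00    -0.40     0.75]
Compute the cofactors C_ij = (−1)^(i+j)·(3×3 minor ij) of I−A; the adjugate is their transpose:
adj(I−A) = Cᵀ =
  [ 0.563250   0.251000   0.207250   0.173750]
  [ 0.139750   0.621500   0.142000   0.129750]
  [ 0.101250   0.251875   0.539375   0.125750]
  [ 0.241750   0.218000   0.356750   0.716500]
det(I−A) = Σ_j (I−A)_1j·C_1j = (0.95)(0.563250) + (-0.25)(0.139750) + (-0.20)(0.101250) + (-0.15)(0.241750) = 0.4436375
(I − A)⁻¹ = adj(I−A) / det(I−A) ≈
  [   1.2696     0.5658     0.4672     0.3916]
  [   0.3150     1.4009     0.3201     0.2925]
  [   0.2282     0.5677     1.2158     0.2835]
  [   0.5449     0.4914     0.8041     1.6151]
x = (I − A)⁻¹ d = adj(I−A)·d / det(I−A), with det(I−A) = 0.4436375:
  x_1 = (0.563250·235 + 0.251000·145 + 0.207250·230 + 0.173750·210) / 0.4436375 = 252.91375 / 0.4436375 ≈ 570.09
  x_2 = (0.139750·235 + 0.621500·145 + 0.142000·230 + 0.129750·210) / 0.4436375 = 182.86625 / 0.4436375 ≈ 412.20
  x_3 = (0.101250·235 + 0.251875·145 + 0.539375·230 + 0.125750·210) / 0.4436375 = 210.779375 / 0.4436375 ≈ 475.12
  x_4 = (0.241750·235 + 0.218000·145 + 0.356750·230 + 0.716500·210) / 0.4436375 = 320.93875 / 0.4436375 ≈ 723.43

x_2 = 412.20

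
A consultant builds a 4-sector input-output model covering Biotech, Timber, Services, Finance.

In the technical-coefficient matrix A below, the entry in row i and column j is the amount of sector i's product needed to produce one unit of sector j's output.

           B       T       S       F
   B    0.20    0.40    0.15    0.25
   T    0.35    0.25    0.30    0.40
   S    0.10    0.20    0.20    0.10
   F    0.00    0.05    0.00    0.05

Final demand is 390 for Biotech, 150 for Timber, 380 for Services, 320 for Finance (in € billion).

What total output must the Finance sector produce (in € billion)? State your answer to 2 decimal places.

x_F = 424.60

I − A =
  [   0.80    -0.40    -0.15    -0.25]
  [  -0.35     0.75    -0.30    -0.40]
  [  -0.10    -0.20     0.80    -0.10]
  [   0.00    -0.05     0.00     0.95]
Compute the cofactors C_ij = (−1)^(i+j)·(3×3 minor ij) of I−A; the adjugate is their transpose:
adj(I−A) = Cᵀ =
  [ 0.495500   0.343250   0.221625   0.298250]
  [ 0.294500   0.593750   0.277875   0.356750]
  [ 0.137500   0.195250   0.416625   0.162250]
  [ 0.015500   0.031250   0.014625   0.286250]
det(I−A) = Σ_j (I−A)_1j·C_1j = (0.80)(0.495500) + (-0.40)(0.294500) + (-0.15)(0.137500) + (-0.25)(0.015500) = 0.2541
(I − A)⁻¹ = adj(I−A) / det(I−A) ≈
  [   1.9500     1.3508     0.8722     1.1738]
  [   1.1590     2.3367     1.0936     1.4040]
  [   0.5411     0.7684     1.6396     0.6385]
  [   0.0610     0.1230     0.0576     1.1265]
x = (I − A)⁻¹ d = adj(I−A)·d / det(I−A), with det(I−A) = 0.2541:
  x_B = (0.495500·390 + 0.343250·150 + 0.221625·380 + 0.298250·320) / 0.2541 = 424.39 / 0.2541 ≈ 1670.17
  x_T = (0.294500·390 + 0.593750·150 + 0.277875·380 + 0.356750·320) / 0.2541 = 423.67 / 0.2541 ≈ 1667.34
  x_S = (0.137500·390 + 0.195250·150 + 0.416625·380 + 0.162250·320) / 0.2541 = 293.15 / 0.2541 ≈ 1153.68
  x_F = (0.015500·390 + 0.031250·150 + 0.014625·380 + 0.286250·320) / 0.2541 = 107.89 / 0.2541 ≈ 424.60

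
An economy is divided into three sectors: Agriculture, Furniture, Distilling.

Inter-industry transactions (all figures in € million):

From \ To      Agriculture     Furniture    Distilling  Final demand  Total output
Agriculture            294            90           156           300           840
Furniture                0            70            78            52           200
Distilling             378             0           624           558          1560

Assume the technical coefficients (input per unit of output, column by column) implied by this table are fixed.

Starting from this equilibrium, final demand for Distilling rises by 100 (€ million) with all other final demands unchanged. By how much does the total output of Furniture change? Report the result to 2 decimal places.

Technical coefficients a_ij = z_ij / X_j:
  a_11 = 294/840 = 0.35, a_21 = 0/840 = 0.00, a_31 = 378/840 = 0.45
  a_12 = 90/200 = 0.45, a_22 = 70/200 = 0.35, a_32 = 0/200 = 0.00
  a_13 = 156/1560 = 0.10, a_23 = 78/1560 = 0.05, a_33 = 624/1560 = 0.40
I − A =
  [   0.65    -0.45    -0.10]
  [   0.00     0.65    -0.05]
  [  -0.45     0.00     0.60]
Cofactors of I−A, C_ij = (−1)^(i+j)·(minor ij) (rows/columns in the sector order above):
  C_11 = (0.65)(0.60) − (-0.05)(0.00) = 0.3900
  C_12 = −[(0.00)(0.60) − (-0.05)(-0.45)] = 0.0225
  C_13 = (0.00)(0.00) − (0.65)(-0.45) = 0.2925
  C_21 = −[(-0.45)(0.60) − (-0.10)(0.00)] = 0.2700
  C_22 = (0.65)(0.60) − (-0.10)(-0.45) = 0.3450
  C_23 = −[(0.65)(0.00) − (-0.45)(-0.45)] = 0.2025
  C_31 = (-0.45)(-0.05) − (-0.10)(0.65) = 0.0875
  C_32 = −[(0.65)(-0.05) − (-0.10)(0.00)] = 0.0325
  C_33 = (0.65)(0.65) − (-0.45)(0.00) = 0.4225
det(I−A) = Σ_j (I−A)_1j·C_1j = (0.65)(0.3900) + (-0.45)(0.0225) + (-0.10)(0.2925) = 0.214125
adj(I−A) = Cᵀ =
  [ 0.3900   0.2700   0.0875]
  [ 0.0225   0.3450   0.0325]
  [ 0.2925   0.2025   0.4225]
(I − A)⁻¹ = adj(I−A) / det(I−A) ≈
  [   1.8214     1.2609     0.4086]
  [   0.1051     1.6112     0.1518]
  [   1.3660     0.9457     1.9731]
Δx = (I − A)⁻¹ Δd with Δd having +100 in the Distilling component and 0 elsewhere.
So Δx_2 = L_23 · (+100), where L_23 = adj(I−A)_23 / det(I−A) = 0.0325 / 0.214125.
Δx_2 = 0.0325 × (+100) / 0.214125 = 3.25 / 0.214125 ≈ 15.18.

Δx_2 = 15.18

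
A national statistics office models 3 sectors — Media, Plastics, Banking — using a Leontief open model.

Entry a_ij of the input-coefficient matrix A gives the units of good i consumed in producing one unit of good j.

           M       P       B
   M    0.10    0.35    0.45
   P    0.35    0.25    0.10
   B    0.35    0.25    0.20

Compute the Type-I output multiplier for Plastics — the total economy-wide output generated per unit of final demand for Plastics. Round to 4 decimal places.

I − A =
  [   0.90    -0.35    -0.45]
  [  -0.35     0.75    -0.10]
  [  -0.35    -0.25     0.80]
Cofactors of I−A, C_ij = (−1)^(i+j)·(minor ij) (rows/columns in the sector order above):
  C_11 = (0.75)(0.80) − (-0.10)(-0.25) = 0.5750
  C_12 = −[(-0.35)(0.80) − (-0.10)(-0.35)] = 0.3150
  C_13 = (-0.35)(-0.25) − (0.75)(-0.35) = 0.3500
  C_21 = −[(-0.35)(0.80) − (-0.45)(-0.25)] = 0.3925
  C_22 = (0.90)(0.80) − (-0.45)(-0.35) = 0.5625
  C_23 = −[(0.90)(-0.25) − (-0.35)(-0.35)] = 0.3475
  C_31 = (-0.35)(-0.10) − (-0.45)(0.75) = 0.3725
  C_32 = −[(0.90)(-0.10) − (-0.45)(-0.35)] = 0.2475
  C_33 = (0.90)(0.75) − (-0.35)(-0.35) = 0.5525
det(I−A) = Σ_j (I−A)_1j·C_1j = (0.90)(0.5750) + (-0.35)(0.3150) + (-0.45)(0.3500) = 0.24975
adj(I−A) = Cᵀ =
  [ 0.5750   0.3925   0.3725]
  [ 0.3150   0.5625   0.2475]
  [ 0.3500   0.3475   0.5525]
(I − A)⁻¹ = adj(I−A) / det(I−A) ≈
  [   2.30230     1.57157     1.49149]
  [   1.26126     2.25225     0.99099]
  [   1.40140     1.39139     2.21221]
The output multiplier for sector j is the column-j sum of the Leontief inverse (I − A)⁻¹ = adj(I−A) / det(I−A).
Column P of adj(I−A): (0.3925, 0.5625, 0.3475); det(I−A) = 0.24975.
m_P = (0.3925 + 0.5625 + 0.3475) / 0.24975 = 1.3025 / 0.24975 ≈ 5.2152.

m_P = 5.2152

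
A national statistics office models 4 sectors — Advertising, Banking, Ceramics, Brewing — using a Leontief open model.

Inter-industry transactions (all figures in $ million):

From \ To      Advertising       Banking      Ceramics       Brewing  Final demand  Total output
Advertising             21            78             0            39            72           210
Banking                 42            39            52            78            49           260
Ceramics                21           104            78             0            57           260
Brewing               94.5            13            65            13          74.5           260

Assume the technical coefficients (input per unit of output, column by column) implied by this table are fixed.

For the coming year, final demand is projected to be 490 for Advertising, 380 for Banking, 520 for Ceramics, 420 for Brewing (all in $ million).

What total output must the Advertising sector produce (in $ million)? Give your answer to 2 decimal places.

x_1 = 1474.45

Technical coefficients a_ij = z_ij / X_j:
  a_11 = 21/210 = 0.10, a_21 = 42/210 = 0.20, a_31 = 21/210 = 0.10, a_41 = 94.5/210 = 0.45
  a_12 = 78/260 = 0.30, a_22 = 39/260 = 0.15, a_32 = 104/260 = 0.40, a_42 = 13/260 = 0.05
  a_13 = 0/260 = 0.00, a_23 = 52/260 = 0.20, a_33 = 78/260 = 0.30, a_43 = 65/260 = 0.25
  a_14 = 39/260 = 0.15, a_24 = 78/260 = 0.30, a_34 = 0/260 = 0.00, a_44 = 13/260 = 0.05
I − A =
  [   0.90    -0.30     0.00    -0.15]
  [  -0.20     0.85    -0.20    -0.30]
  [  -0.10    -0.40     0.70     0.00]
  [  -0.45    -0.05    -0.25     0.95]
Compute the cofactors C_ij = (−1)^(i+j)·(3×3 minor ij) of I−A; the adjugate is their transpose:
adj(I−A) = Cᵀ =
  [ 0.448750   0.219750   0.112875   0.140250]
  [ 0.254000   0.547500   0.232500   0.213000]
  [ 0.209250   0.344250   0.556875   0.141750]
  [ 0.281000   0.223500   0.212250   0.415500]
det(I−A) = Σ_j (I−A)_1j·C_1j = (0.90)(0.448750) + (-0.30)(0.254000) + (0.00)(0.209250) + (-0.15)(0.281000) = 0.285525
(I − A)⁻¹ = adj(I−A) / det(I−A) ≈
  [   1.5717     0.7696     0.3953     0.4912]
  [   0.8896     1.9175     0.8143     0.7460]
  [   0.7329     1.2057     1.9504     0.4965]
  [   0.9842     0.7828     0.7434     1.4552]
x = (I − A)⁻¹ d = adj(I−A)·d / det(I−A), with det(I−A) = 0.285525:
  x_1 = (0.448750·490 + 0.219750·380 + 0.112875·520 + 0.140250·420) / 0.285525 = 420.9925 / 0.285525 ≈ 1474.45
  x_2 = (0.254000·490 + 0.547500·380 + 0.232500·520 + 0.213000·420) / 0.285525 = 542.87 / 0.285525 ≈ 1901.30
  x_3 = (0.209250·490 + 0.344250·380 + 0.556875·520 + 0.141750·420) / 0.285525 = 582.4575 / 0.285525 ≈ 2039.95
  x_4 = (0.281000·490 + 0.223500·380 + 0.212250·520 + 0.415500·420) / 0.285525 = 507.50 / 0.285525 ≈ 1777.43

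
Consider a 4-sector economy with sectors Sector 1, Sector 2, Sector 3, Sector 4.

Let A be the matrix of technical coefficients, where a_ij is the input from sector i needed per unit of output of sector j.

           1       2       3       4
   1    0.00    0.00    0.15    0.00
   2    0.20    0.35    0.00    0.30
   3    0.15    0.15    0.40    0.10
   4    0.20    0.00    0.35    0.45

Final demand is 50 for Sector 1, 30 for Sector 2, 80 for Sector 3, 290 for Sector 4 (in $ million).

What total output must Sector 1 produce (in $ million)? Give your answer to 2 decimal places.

I − A =
  [   1.00     0.00    -0.15     0.00]
  [  -0.20     0.65     0.00    -0.30]
  [  -0.15    -0.15     0.60    -0.10]
  [  -0.20     0.00    -0.35     0.55]
Compute the cofactors C_ij = (−1)^(i+j)·(3×3 minor ij) of I−A; the adjugate is their transpose:
adj(I−A) = Cᵀ =
  [ 0.176000   0.012375   0.053625   0.016500]
  [ 0.110750   0.279625   0.130500   0.176250]
  [ 0.092125   0.082500   0.357500   0.110000]
  [ 0.122625   0.057000   0.247000   0.370875]
det(I−A) = Σ_j (I−A)_1j·C_1j = (1.00)(0.176000) + (0.00)(0.110750) + (-0.15)(0.092125) + (0.00)(0.122625) = 0.16218125
(I − A)⁻¹ = adj(I−A) / det(I−A) ≈
  [   1.0852     0.0763     0.3306     0.1017]
  [   0.6829     1.7242     0.8047     1.0867]
  [   0.5680     0.5087     2.2043     0.6783]
  [   0.7561     0.3515     1.5230     2.2868]
x = (I − A)⁻¹ d = adj(I−A)·d / det(I−A), with det(I−A) = 0.16218125:
  x_1 = (0.176000·50 + 0.012375·30 + 0.053625·80 + 0.016500·290) / 0.16218125 = 18.24625 / 0.16218125 ≈ 112.51
  x_2 = (0.110750·50 + 0.279625·30 + 0.130500·80 + 0.176250·290) / 0.16218125 = 75.47875 / 0.16218125 ≈ 465.40
  x_3 = (0.092125·50 + 0.082500·30 + 0.357500·80 + 0.110000·290) / 0.16218125 = 67.58125 / 0.16218125 ≈ 416.70
  x_4 = (0.122625·50 + 0.057000·30 + 0.247000·80 + 0.370875·290) / 0.16218125 = 135.155 / 0.16218125 ≈ 833.36

x_1 = 112.51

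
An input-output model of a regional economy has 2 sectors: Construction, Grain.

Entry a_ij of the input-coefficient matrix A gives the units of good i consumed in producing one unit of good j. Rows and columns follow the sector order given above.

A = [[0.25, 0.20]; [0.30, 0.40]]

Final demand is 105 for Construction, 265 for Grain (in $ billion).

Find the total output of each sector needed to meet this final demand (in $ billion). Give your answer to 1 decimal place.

I − A =
  [   0.75    -0.20]
  [  -0.30     0.60]
det(I−A) = (0.75)(0.60) − (-0.20)(-0.30) = 0.3900
adj(I−A) = [[0.60, 0.20], [0.30, 0.75]]
(I − A)⁻¹ = adj(I−A) / det(I−A) ≈
  [   1.5385     0.5128]
  [   0.7692     1.9231]
x = (I − A)⁻¹ d = adj(I−A)·d / det(I−A), with det(I−A) = 0.3900:
  x_1 = (0.60·105 + 0.20·265) / 0.3900 = 116.00 / 0.3900 ≈ 297.4
  x_2 = (0.30·105 + 0.75·265) / 0.3900 = 230.25 / 0.3900 ≈ 590.4

x_1 = 297.4, x_2 = 590.4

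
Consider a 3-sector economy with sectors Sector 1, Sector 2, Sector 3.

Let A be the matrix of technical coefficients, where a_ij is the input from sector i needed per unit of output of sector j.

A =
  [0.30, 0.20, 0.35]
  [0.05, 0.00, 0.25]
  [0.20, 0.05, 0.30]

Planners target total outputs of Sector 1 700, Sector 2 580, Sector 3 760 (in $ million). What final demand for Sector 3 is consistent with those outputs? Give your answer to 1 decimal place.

d_3 = 363.0

I − A =
  [   0.70    -0.20    -0.35]
  [  -0.05     1.00    -0.25]
  [  -0.20    -0.05     0.70]
d = (I − A) x:
  d_1 = (+0.70)·700 + (-0.20)·580 + (-0.35)·760 = 108.0
  d_2 = (-0.05)·700 + (+1.00)·580 + (-0.25)·760 = 355.0
  d_3 = (-0.20)·700 + (-0.05)·580 + (+0.70)·760 = 363.0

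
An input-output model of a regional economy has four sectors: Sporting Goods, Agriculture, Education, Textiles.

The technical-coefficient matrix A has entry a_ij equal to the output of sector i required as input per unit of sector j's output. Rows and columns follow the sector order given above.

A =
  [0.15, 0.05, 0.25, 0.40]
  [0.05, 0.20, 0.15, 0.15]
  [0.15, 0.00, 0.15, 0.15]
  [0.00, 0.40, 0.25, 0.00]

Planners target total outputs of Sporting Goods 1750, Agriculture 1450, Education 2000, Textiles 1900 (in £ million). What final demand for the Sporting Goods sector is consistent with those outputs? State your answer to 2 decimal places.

d_1 = 155.00

I − A =
  [   0.85    -0.05    -0.25    -0.40]
  [  -0.05     0.80    -0.15    -0.15]
  [  -0.15     0.00     0.85    -0.15]
  [   0.00    -0.40    -0.25     1.00]
d = (I − A) x:
  d_1 = (+0.85)·1750 + (-0.05)·1450 + (-0.25)·2000 + (-0.40)·1900 = 155.00
  d_2 = (-0.05)·1750 + (+0.80)·1450 + (-0.15)·2000 + (-0.15)·1900 = 487.50
  d_3 = (-0.15)·1750 + (+0.00)·1450 + (+0.85)·2000 + (-0.15)·1900 = 1152.50
  d_4 = (+0.00)·1750 + (-0.40)·1450 + (-0.25)·2000 + (+1.00)·1900 = 820.00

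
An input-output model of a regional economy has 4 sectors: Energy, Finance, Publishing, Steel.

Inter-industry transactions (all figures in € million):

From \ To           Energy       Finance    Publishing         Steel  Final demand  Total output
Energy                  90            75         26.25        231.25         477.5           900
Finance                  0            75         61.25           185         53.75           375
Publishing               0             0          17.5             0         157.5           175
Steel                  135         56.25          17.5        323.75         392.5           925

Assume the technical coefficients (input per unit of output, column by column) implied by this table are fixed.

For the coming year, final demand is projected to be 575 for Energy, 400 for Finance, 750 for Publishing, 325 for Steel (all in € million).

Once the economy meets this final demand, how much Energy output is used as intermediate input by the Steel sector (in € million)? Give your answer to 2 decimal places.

z_14 = 303.78

Technical coefficients a_ij = z_ij / X_j:
  a_11 = 90/900 = 0.10, a_21 = 0/900 = 0.00, a_31 = 0/900 = 0.00, a_41 = 135/900 = 0.15
  a_12 = 75/375 = 0.20, a_22 = 75/375 = 0.20, a_32 = 0/375 = 0.00, a_42 = 56.25/375 = 0.15
  a_13 = 26.25/175 = 0.15, a_23 = 61.25/175 = 0.35, a_33 = 17.5/175 = 0.10, a_43 = 17.5/175 = 0.10
  a_14 = 231.25/925 = 0.25, a_24 = 185/925 = 0.20, a_34 = 0/925 = 0.00, a_44 = 323.75/925 = 0.35
I − A =
  [   0.90    -0.20    -0.15    -0.25]
  [   0.00     0.80    -0.35    -0.20]
  [   0.00     0.00     0.90     0.00]
  [  -0.15    -0.15    -0.10     0.65]
Compute the cofactors C_ij = (−1)^(i+j)·(3×3 minor ij) of I−A; the adjugate is their transpose:
adj(I−A) = Cᵀ =
  [ 0.441000   0.150750   0.156125   0.216000]
  [ 0.027000   0.492750   0.214125   0.162000]
  [ 0.000000   0.000000   0.405000   0.000000]
  [ 0.108000   0.148500   0.147750   0.648000]
det(I−A) = Σ_j (I−A)_1j·C_1j = (0.90)(0.441000) + (-0.20)(0.027000) + (-0.15)(0.000000) + (-0.25)(0.108000) = 0.3645
(I − A)⁻¹ = adj(I−A) / det(I−A) ≈
  [   1.2099     0.4136     0.4283     0.5926]
  [   0.0741     1.3519     0.5874     0.4444]
  [   0.0000     0.0000     1.1111     0.0000]
  [   0.2963     0.4074     0.4053     1.7778]
First solve x = (I − A)⁻¹ d = adj(I−A)·d / det(I−A); in particular x_4 = (0.108000·575 + 0.148500·400 + 0.147750·750 + 0.648000·325) / 0.3645 = 442.9125 / 0.3645 ≈ 1215.1235.
Intermediate flow from 1 to 4: z_14 = a_14 · x_4 = 0.25 × 442.9125 / 0.3645 = 110.728125 / 0.3645 ≈ 303.78.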